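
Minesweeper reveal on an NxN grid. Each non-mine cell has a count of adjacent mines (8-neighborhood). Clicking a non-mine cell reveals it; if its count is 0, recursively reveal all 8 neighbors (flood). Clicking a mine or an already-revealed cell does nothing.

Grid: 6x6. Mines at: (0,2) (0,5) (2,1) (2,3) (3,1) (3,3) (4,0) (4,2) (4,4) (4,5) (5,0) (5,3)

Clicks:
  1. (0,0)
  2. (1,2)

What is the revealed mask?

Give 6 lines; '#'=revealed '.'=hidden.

Answer: ##....
###...
......
......
......
......

Derivation:
Click 1 (0,0) count=0: revealed 4 new [(0,0) (0,1) (1,0) (1,1)] -> total=4
Click 2 (1,2) count=3: revealed 1 new [(1,2)] -> total=5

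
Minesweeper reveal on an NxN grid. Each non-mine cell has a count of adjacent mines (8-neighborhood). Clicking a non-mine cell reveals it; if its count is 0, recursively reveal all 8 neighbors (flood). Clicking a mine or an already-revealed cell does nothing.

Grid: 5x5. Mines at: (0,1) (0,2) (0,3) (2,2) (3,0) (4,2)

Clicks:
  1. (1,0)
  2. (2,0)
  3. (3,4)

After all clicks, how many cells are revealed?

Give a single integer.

Answer: 10

Derivation:
Click 1 (1,0) count=1: revealed 1 new [(1,0)] -> total=1
Click 2 (2,0) count=1: revealed 1 new [(2,0)] -> total=2
Click 3 (3,4) count=0: revealed 8 new [(1,3) (1,4) (2,3) (2,4) (3,3) (3,4) (4,3) (4,4)] -> total=10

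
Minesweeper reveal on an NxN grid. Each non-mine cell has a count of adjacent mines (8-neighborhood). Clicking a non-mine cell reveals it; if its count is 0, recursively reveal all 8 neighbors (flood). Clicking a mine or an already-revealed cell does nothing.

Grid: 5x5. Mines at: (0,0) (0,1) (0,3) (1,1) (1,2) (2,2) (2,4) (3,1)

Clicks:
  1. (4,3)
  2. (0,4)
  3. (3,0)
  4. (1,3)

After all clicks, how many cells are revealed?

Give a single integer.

Click 1 (4,3) count=0: revealed 6 new [(3,2) (3,3) (3,4) (4,2) (4,3) (4,4)] -> total=6
Click 2 (0,4) count=1: revealed 1 new [(0,4)] -> total=7
Click 3 (3,0) count=1: revealed 1 new [(3,0)] -> total=8
Click 4 (1,3) count=4: revealed 1 new [(1,3)] -> total=9

Answer: 9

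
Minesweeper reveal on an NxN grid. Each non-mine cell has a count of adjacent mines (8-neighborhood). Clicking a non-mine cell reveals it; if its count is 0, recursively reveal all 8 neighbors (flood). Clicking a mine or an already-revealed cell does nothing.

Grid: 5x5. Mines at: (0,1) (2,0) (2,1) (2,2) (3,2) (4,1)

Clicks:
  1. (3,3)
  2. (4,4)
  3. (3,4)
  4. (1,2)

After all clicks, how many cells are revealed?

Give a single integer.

Click 1 (3,3) count=2: revealed 1 new [(3,3)] -> total=1
Click 2 (4,4) count=0: revealed 11 new [(0,2) (0,3) (0,4) (1,2) (1,3) (1,4) (2,3) (2,4) (3,4) (4,3) (4,4)] -> total=12
Click 3 (3,4) count=0: revealed 0 new [(none)] -> total=12
Click 4 (1,2) count=3: revealed 0 new [(none)] -> total=12

Answer: 12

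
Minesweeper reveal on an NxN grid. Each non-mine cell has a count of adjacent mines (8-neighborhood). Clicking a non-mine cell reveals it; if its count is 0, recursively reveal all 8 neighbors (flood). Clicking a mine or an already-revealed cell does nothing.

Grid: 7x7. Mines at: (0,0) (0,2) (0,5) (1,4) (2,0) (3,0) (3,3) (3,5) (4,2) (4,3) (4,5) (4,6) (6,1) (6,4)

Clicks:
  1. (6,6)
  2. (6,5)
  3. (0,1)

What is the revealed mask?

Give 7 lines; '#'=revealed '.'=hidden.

Answer: .#.....
.......
.......
.......
.......
.....##
.....##

Derivation:
Click 1 (6,6) count=0: revealed 4 new [(5,5) (5,6) (6,5) (6,6)] -> total=4
Click 2 (6,5) count=1: revealed 0 new [(none)] -> total=4
Click 3 (0,1) count=2: revealed 1 new [(0,1)] -> total=5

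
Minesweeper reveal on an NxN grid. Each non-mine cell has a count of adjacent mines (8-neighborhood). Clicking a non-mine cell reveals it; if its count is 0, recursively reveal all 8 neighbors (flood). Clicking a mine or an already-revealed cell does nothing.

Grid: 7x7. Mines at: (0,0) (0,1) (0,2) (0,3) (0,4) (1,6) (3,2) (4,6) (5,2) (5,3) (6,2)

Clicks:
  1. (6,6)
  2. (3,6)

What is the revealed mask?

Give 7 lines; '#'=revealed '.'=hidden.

Click 1 (6,6) count=0: revealed 6 new [(5,4) (5,5) (5,6) (6,4) (6,5) (6,6)] -> total=6
Click 2 (3,6) count=1: revealed 1 new [(3,6)] -> total=7

Answer: .......
.......
.......
......#
.......
....###
....###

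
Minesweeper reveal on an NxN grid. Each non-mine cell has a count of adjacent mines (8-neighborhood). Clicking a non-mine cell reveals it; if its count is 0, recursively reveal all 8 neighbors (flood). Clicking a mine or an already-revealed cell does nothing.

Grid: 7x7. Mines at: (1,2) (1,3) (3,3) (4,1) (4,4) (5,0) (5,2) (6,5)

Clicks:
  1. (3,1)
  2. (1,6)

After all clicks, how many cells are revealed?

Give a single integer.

Answer: 17

Derivation:
Click 1 (3,1) count=1: revealed 1 new [(3,1)] -> total=1
Click 2 (1,6) count=0: revealed 16 new [(0,4) (0,5) (0,6) (1,4) (1,5) (1,6) (2,4) (2,5) (2,6) (3,4) (3,5) (3,6) (4,5) (4,6) (5,5) (5,6)] -> total=17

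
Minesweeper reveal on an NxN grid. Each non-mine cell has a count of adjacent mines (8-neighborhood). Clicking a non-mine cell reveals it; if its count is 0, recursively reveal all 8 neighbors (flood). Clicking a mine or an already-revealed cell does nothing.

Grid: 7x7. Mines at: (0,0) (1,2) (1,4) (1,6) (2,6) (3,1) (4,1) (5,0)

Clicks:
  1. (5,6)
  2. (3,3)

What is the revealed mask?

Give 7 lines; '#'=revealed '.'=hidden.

Answer: .......
.......
..####.
..#####
..#####
.######
.######

Derivation:
Click 1 (5,6) count=0: revealed 26 new [(2,2) (2,3) (2,4) (2,5) (3,2) (3,3) (3,4) (3,5) (3,6) (4,2) (4,3) (4,4) (4,5) (4,6) (5,1) (5,2) (5,3) (5,4) (5,5) (5,6) (6,1) (6,2) (6,3) (6,4) (6,5) (6,6)] -> total=26
Click 2 (3,3) count=0: revealed 0 new [(none)] -> total=26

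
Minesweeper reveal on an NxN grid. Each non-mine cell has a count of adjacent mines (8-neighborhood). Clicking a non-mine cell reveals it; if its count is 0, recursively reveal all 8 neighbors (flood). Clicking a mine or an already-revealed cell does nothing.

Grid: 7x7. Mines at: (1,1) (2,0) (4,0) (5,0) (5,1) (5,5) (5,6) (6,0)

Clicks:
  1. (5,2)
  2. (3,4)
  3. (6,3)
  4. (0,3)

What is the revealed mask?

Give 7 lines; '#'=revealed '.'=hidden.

Click 1 (5,2) count=1: revealed 1 new [(5,2)] -> total=1
Click 2 (3,4) count=0: revealed 33 new [(0,2) (0,3) (0,4) (0,5) (0,6) (1,2) (1,3) (1,4) (1,5) (1,6) (2,1) (2,2) (2,3) (2,4) (2,5) (2,6) (3,1) (3,2) (3,3) (3,4) (3,5) (3,6) (4,1) (4,2) (4,3) (4,4) (4,5) (4,6) (5,3) (5,4) (6,2) (6,3) (6,4)] -> total=34
Click 3 (6,3) count=0: revealed 0 new [(none)] -> total=34
Click 4 (0,3) count=0: revealed 0 new [(none)] -> total=34

Answer: ..#####
..#####
.######
.######
.######
..###..
..###..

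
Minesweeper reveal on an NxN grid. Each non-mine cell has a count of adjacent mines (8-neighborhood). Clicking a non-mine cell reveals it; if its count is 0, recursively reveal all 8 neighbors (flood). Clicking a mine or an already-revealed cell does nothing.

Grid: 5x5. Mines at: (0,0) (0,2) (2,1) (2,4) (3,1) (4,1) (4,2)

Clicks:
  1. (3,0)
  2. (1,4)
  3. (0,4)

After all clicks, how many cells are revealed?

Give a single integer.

Click 1 (3,0) count=3: revealed 1 new [(3,0)] -> total=1
Click 2 (1,4) count=1: revealed 1 new [(1,4)] -> total=2
Click 3 (0,4) count=0: revealed 3 new [(0,3) (0,4) (1,3)] -> total=5

Answer: 5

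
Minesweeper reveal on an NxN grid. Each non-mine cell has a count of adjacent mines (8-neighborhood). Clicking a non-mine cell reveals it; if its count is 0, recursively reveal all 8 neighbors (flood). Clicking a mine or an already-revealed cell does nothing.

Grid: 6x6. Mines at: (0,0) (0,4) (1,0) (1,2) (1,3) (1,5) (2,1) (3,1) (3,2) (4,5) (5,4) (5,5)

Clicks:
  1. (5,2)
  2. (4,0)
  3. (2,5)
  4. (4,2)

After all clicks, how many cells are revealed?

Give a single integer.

Click 1 (5,2) count=0: revealed 8 new [(4,0) (4,1) (4,2) (4,3) (5,0) (5,1) (5,2) (5,3)] -> total=8
Click 2 (4,0) count=1: revealed 0 new [(none)] -> total=8
Click 3 (2,5) count=1: revealed 1 new [(2,5)] -> total=9
Click 4 (4,2) count=2: revealed 0 new [(none)] -> total=9

Answer: 9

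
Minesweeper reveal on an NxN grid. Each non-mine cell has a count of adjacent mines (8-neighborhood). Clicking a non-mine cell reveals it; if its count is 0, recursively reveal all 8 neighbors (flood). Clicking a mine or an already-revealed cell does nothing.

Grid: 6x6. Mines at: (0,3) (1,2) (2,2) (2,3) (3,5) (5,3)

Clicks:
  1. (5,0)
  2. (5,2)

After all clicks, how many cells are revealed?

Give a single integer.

Answer: 15

Derivation:
Click 1 (5,0) count=0: revealed 15 new [(0,0) (0,1) (1,0) (1,1) (2,0) (2,1) (3,0) (3,1) (3,2) (4,0) (4,1) (4,2) (5,0) (5,1) (5,2)] -> total=15
Click 2 (5,2) count=1: revealed 0 new [(none)] -> total=15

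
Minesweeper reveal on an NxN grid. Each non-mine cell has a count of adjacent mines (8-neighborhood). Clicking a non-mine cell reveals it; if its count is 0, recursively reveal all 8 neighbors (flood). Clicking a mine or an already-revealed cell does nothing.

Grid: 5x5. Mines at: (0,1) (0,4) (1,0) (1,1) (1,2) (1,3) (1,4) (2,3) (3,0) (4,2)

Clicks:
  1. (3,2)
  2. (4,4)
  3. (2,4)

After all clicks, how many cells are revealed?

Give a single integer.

Click 1 (3,2) count=2: revealed 1 new [(3,2)] -> total=1
Click 2 (4,4) count=0: revealed 4 new [(3,3) (3,4) (4,3) (4,4)] -> total=5
Click 3 (2,4) count=3: revealed 1 new [(2,4)] -> total=6

Answer: 6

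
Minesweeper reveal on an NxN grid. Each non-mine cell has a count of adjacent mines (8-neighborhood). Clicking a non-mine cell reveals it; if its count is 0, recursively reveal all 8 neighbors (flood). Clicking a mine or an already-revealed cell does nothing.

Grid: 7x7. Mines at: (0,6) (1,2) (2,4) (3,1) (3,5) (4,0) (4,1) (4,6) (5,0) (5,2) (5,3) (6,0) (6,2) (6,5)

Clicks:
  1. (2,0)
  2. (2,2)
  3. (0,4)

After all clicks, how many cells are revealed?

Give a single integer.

Answer: 8

Derivation:
Click 1 (2,0) count=1: revealed 1 new [(2,0)] -> total=1
Click 2 (2,2) count=2: revealed 1 new [(2,2)] -> total=2
Click 3 (0,4) count=0: revealed 6 new [(0,3) (0,4) (0,5) (1,3) (1,4) (1,5)] -> total=8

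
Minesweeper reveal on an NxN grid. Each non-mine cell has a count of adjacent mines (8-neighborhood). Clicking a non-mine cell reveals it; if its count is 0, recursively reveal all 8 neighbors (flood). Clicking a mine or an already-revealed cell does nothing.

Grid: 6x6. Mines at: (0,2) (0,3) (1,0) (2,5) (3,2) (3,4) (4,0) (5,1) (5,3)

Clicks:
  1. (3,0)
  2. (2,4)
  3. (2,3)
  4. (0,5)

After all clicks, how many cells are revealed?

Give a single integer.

Click 1 (3,0) count=1: revealed 1 new [(3,0)] -> total=1
Click 2 (2,4) count=2: revealed 1 new [(2,4)] -> total=2
Click 3 (2,3) count=2: revealed 1 new [(2,3)] -> total=3
Click 4 (0,5) count=0: revealed 4 new [(0,4) (0,5) (1,4) (1,5)] -> total=7

Answer: 7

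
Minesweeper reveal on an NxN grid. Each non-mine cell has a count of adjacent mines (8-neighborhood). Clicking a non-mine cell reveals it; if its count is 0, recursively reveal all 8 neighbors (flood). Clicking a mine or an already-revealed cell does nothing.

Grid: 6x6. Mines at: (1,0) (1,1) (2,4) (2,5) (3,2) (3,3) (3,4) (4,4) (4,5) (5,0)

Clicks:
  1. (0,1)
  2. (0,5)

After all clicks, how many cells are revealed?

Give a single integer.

Answer: 9

Derivation:
Click 1 (0,1) count=2: revealed 1 new [(0,1)] -> total=1
Click 2 (0,5) count=0: revealed 8 new [(0,2) (0,3) (0,4) (0,5) (1,2) (1,3) (1,4) (1,5)] -> total=9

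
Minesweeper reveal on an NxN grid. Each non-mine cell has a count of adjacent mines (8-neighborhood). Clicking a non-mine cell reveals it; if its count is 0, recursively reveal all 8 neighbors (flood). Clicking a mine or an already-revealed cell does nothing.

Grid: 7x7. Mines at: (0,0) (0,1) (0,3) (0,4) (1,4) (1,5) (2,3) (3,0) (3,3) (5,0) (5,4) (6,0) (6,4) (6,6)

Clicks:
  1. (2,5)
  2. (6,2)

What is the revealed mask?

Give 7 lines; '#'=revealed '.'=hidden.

Click 1 (2,5) count=2: revealed 1 new [(2,5)] -> total=1
Click 2 (6,2) count=0: revealed 9 new [(4,1) (4,2) (4,3) (5,1) (5,2) (5,3) (6,1) (6,2) (6,3)] -> total=10

Answer: .......
.......
.....#.
.......
.###...
.###...
.###...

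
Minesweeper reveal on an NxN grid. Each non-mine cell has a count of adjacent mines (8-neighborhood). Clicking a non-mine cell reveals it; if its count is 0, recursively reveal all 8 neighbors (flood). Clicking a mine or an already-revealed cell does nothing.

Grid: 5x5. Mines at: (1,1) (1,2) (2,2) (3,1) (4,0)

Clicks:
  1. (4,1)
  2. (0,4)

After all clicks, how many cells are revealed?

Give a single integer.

Answer: 13

Derivation:
Click 1 (4,1) count=2: revealed 1 new [(4,1)] -> total=1
Click 2 (0,4) count=0: revealed 12 new [(0,3) (0,4) (1,3) (1,4) (2,3) (2,4) (3,2) (3,3) (3,4) (4,2) (4,3) (4,4)] -> total=13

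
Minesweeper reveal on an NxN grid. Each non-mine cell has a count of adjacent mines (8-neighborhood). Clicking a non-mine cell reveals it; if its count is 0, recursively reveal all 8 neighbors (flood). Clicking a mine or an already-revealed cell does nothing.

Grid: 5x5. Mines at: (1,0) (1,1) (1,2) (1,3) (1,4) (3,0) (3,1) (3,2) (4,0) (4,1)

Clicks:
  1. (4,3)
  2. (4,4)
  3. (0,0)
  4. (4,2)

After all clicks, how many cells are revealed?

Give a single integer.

Answer: 8

Derivation:
Click 1 (4,3) count=1: revealed 1 new [(4,3)] -> total=1
Click 2 (4,4) count=0: revealed 5 new [(2,3) (2,4) (3,3) (3,4) (4,4)] -> total=6
Click 3 (0,0) count=2: revealed 1 new [(0,0)] -> total=7
Click 4 (4,2) count=3: revealed 1 new [(4,2)] -> total=8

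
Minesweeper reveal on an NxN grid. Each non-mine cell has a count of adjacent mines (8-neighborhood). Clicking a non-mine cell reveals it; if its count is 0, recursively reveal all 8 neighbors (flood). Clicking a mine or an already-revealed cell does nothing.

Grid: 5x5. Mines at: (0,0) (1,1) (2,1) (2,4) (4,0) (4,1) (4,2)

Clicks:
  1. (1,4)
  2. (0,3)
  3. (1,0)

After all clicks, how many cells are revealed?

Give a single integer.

Click 1 (1,4) count=1: revealed 1 new [(1,4)] -> total=1
Click 2 (0,3) count=0: revealed 5 new [(0,2) (0,3) (0,4) (1,2) (1,3)] -> total=6
Click 3 (1,0) count=3: revealed 1 new [(1,0)] -> total=7

Answer: 7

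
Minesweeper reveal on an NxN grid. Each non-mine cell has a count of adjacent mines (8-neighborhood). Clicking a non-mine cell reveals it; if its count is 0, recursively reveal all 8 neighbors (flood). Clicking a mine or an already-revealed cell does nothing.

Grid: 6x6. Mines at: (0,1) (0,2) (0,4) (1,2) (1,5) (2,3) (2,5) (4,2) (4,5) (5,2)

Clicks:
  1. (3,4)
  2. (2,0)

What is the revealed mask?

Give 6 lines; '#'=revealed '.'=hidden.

Click 1 (3,4) count=3: revealed 1 new [(3,4)] -> total=1
Click 2 (2,0) count=0: revealed 10 new [(1,0) (1,1) (2,0) (2,1) (3,0) (3,1) (4,0) (4,1) (5,0) (5,1)] -> total=11

Answer: ......
##....
##....
##..#.
##....
##....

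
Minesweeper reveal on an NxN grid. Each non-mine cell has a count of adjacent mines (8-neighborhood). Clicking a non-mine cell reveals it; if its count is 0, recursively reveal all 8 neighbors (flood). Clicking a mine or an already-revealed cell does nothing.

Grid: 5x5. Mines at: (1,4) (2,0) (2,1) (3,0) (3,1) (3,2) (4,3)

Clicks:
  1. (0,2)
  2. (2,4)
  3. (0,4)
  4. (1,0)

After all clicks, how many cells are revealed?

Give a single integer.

Click 1 (0,2) count=0: revealed 8 new [(0,0) (0,1) (0,2) (0,3) (1,0) (1,1) (1,2) (1,3)] -> total=8
Click 2 (2,4) count=1: revealed 1 new [(2,4)] -> total=9
Click 3 (0,4) count=1: revealed 1 new [(0,4)] -> total=10
Click 4 (1,0) count=2: revealed 0 new [(none)] -> total=10

Answer: 10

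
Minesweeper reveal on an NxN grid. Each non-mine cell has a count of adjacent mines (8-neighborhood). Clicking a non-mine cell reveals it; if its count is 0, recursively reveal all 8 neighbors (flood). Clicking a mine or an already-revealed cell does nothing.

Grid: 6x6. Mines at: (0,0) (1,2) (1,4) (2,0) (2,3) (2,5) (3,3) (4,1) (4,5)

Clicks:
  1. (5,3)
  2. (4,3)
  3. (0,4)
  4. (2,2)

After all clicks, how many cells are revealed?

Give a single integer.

Answer: 8

Derivation:
Click 1 (5,3) count=0: revealed 6 new [(4,2) (4,3) (4,4) (5,2) (5,3) (5,4)] -> total=6
Click 2 (4,3) count=1: revealed 0 new [(none)] -> total=6
Click 3 (0,4) count=1: revealed 1 new [(0,4)] -> total=7
Click 4 (2,2) count=3: revealed 1 new [(2,2)] -> total=8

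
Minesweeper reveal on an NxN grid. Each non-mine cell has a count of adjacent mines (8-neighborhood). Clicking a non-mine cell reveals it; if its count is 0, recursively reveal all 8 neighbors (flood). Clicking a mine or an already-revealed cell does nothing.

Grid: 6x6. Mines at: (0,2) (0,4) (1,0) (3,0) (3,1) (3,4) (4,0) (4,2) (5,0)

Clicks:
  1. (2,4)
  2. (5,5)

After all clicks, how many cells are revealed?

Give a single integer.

Answer: 7

Derivation:
Click 1 (2,4) count=1: revealed 1 new [(2,4)] -> total=1
Click 2 (5,5) count=0: revealed 6 new [(4,3) (4,4) (4,5) (5,3) (5,4) (5,5)] -> total=7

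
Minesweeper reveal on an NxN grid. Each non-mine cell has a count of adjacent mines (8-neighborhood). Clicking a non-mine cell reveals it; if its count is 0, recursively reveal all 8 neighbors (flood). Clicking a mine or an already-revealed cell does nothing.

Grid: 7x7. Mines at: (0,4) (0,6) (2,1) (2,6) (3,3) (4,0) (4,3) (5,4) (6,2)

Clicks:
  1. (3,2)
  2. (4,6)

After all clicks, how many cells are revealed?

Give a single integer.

Answer: 9

Derivation:
Click 1 (3,2) count=3: revealed 1 new [(3,2)] -> total=1
Click 2 (4,6) count=0: revealed 8 new [(3,5) (3,6) (4,5) (4,6) (5,5) (5,6) (6,5) (6,6)] -> total=9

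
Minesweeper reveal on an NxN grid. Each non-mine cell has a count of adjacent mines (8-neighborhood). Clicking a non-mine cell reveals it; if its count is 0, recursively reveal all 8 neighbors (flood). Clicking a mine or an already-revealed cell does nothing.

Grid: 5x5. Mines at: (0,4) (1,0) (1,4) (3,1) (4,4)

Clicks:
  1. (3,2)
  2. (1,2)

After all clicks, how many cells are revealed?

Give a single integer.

Click 1 (3,2) count=1: revealed 1 new [(3,2)] -> total=1
Click 2 (1,2) count=0: revealed 9 new [(0,1) (0,2) (0,3) (1,1) (1,2) (1,3) (2,1) (2,2) (2,3)] -> total=10

Answer: 10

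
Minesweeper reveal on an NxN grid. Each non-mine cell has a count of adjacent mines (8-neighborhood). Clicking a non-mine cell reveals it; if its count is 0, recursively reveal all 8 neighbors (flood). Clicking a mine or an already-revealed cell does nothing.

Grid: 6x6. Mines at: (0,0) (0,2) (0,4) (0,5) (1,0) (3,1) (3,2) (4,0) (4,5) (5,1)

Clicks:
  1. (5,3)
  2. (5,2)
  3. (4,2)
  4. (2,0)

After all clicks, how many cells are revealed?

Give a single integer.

Answer: 7

Derivation:
Click 1 (5,3) count=0: revealed 6 new [(4,2) (4,3) (4,4) (5,2) (5,3) (5,4)] -> total=6
Click 2 (5,2) count=1: revealed 0 new [(none)] -> total=6
Click 3 (4,2) count=3: revealed 0 new [(none)] -> total=6
Click 4 (2,0) count=2: revealed 1 new [(2,0)] -> total=7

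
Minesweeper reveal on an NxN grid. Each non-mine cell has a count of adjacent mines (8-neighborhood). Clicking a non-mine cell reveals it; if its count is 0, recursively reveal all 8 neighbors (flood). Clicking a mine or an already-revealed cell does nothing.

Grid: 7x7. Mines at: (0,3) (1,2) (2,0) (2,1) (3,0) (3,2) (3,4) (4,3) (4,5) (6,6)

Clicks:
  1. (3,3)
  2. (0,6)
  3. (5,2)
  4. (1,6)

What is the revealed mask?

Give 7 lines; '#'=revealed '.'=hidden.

Answer: ....###
....###
....###
...#.##
.......
..#....
.......

Derivation:
Click 1 (3,3) count=3: revealed 1 new [(3,3)] -> total=1
Click 2 (0,6) count=0: revealed 11 new [(0,4) (0,5) (0,6) (1,4) (1,5) (1,6) (2,4) (2,5) (2,6) (3,5) (3,6)] -> total=12
Click 3 (5,2) count=1: revealed 1 new [(5,2)] -> total=13
Click 4 (1,6) count=0: revealed 0 new [(none)] -> total=13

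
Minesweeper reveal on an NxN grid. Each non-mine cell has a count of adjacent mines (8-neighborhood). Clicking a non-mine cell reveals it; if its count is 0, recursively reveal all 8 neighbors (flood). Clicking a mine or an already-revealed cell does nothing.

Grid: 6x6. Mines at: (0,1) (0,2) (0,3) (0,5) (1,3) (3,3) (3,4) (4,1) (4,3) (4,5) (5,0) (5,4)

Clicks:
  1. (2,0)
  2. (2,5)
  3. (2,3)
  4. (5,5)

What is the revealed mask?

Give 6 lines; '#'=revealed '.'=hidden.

Click 1 (2,0) count=0: revealed 9 new [(1,0) (1,1) (1,2) (2,0) (2,1) (2,2) (3,0) (3,1) (3,2)] -> total=9
Click 2 (2,5) count=1: revealed 1 new [(2,5)] -> total=10
Click 3 (2,3) count=3: revealed 1 new [(2,3)] -> total=11
Click 4 (5,5) count=2: revealed 1 new [(5,5)] -> total=12

Answer: ......
###...
####.#
###...
......
.....#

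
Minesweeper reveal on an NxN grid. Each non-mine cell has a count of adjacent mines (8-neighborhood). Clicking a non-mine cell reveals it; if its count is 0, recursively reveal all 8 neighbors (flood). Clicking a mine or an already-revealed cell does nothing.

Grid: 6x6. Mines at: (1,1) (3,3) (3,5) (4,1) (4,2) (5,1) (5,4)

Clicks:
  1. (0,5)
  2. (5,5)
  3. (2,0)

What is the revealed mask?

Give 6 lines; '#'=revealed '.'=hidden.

Answer: ..####
..####
#.####
......
......
.....#

Derivation:
Click 1 (0,5) count=0: revealed 12 new [(0,2) (0,3) (0,4) (0,5) (1,2) (1,3) (1,4) (1,5) (2,2) (2,3) (2,4) (2,5)] -> total=12
Click 2 (5,5) count=1: revealed 1 new [(5,5)] -> total=13
Click 3 (2,0) count=1: revealed 1 new [(2,0)] -> total=14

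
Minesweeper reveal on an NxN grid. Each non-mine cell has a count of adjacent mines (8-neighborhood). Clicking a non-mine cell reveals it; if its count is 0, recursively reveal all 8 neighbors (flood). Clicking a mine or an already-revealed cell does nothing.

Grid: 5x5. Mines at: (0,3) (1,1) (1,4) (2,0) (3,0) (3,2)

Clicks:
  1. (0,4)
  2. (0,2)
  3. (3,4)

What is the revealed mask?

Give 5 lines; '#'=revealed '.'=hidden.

Click 1 (0,4) count=2: revealed 1 new [(0,4)] -> total=1
Click 2 (0,2) count=2: revealed 1 new [(0,2)] -> total=2
Click 3 (3,4) count=0: revealed 6 new [(2,3) (2,4) (3,3) (3,4) (4,3) (4,4)] -> total=8

Answer: ..#.#
.....
...##
...##
...##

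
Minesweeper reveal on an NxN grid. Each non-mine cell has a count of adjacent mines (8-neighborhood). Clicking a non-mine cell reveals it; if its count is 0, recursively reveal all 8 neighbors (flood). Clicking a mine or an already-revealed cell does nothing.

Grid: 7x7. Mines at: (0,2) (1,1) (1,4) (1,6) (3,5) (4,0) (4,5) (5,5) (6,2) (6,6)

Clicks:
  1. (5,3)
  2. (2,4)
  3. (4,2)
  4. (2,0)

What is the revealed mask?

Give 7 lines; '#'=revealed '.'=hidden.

Answer: .......
.......
#####..
.####..
.####..
.####..
.......

Derivation:
Click 1 (5,3) count=1: revealed 1 new [(5,3)] -> total=1
Click 2 (2,4) count=2: revealed 1 new [(2,4)] -> total=2
Click 3 (4,2) count=0: revealed 14 new [(2,1) (2,2) (2,3) (3,1) (3,2) (3,3) (3,4) (4,1) (4,2) (4,3) (4,4) (5,1) (5,2) (5,4)] -> total=16
Click 4 (2,0) count=1: revealed 1 new [(2,0)] -> total=17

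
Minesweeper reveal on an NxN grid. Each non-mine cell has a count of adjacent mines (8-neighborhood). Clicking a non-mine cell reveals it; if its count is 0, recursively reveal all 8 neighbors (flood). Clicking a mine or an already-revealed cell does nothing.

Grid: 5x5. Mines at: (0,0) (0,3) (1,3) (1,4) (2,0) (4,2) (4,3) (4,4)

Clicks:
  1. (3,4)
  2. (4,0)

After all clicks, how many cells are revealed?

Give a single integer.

Click 1 (3,4) count=2: revealed 1 new [(3,4)] -> total=1
Click 2 (4,0) count=0: revealed 4 new [(3,0) (3,1) (4,0) (4,1)] -> total=5

Answer: 5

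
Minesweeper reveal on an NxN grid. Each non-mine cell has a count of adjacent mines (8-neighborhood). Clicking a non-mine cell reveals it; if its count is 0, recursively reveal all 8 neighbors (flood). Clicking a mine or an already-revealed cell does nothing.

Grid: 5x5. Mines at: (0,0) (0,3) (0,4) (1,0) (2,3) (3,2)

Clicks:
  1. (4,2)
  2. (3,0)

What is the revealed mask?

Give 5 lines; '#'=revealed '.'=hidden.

Click 1 (4,2) count=1: revealed 1 new [(4,2)] -> total=1
Click 2 (3,0) count=0: revealed 6 new [(2,0) (2,1) (3,0) (3,1) (4,0) (4,1)] -> total=7

Answer: .....
.....
##...
##...
###..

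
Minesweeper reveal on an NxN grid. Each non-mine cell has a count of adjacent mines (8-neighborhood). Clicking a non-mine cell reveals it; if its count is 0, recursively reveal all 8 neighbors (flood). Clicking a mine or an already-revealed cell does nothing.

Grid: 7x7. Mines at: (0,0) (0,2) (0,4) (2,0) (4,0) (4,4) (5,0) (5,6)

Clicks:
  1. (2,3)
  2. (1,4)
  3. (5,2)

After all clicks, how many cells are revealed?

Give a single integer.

Click 1 (2,3) count=0: revealed 35 new [(0,5) (0,6) (1,1) (1,2) (1,3) (1,4) (1,5) (1,6) (2,1) (2,2) (2,3) (2,4) (2,5) (2,6) (3,1) (3,2) (3,3) (3,4) (3,5) (3,6) (4,1) (4,2) (4,3) (4,5) (4,6) (5,1) (5,2) (5,3) (5,4) (5,5) (6,1) (6,2) (6,3) (6,4) (6,5)] -> total=35
Click 2 (1,4) count=1: revealed 0 new [(none)] -> total=35
Click 3 (5,2) count=0: revealed 0 new [(none)] -> total=35

Answer: 35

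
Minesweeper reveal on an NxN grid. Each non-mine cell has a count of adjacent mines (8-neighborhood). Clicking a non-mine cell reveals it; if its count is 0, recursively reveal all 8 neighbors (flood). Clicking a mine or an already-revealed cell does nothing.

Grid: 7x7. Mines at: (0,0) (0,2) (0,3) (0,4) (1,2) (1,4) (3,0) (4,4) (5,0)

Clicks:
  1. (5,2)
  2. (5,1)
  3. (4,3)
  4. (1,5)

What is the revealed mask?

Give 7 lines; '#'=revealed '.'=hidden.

Answer: .....##
.....##
.###.##
.###.##
.###.##
.######
.######

Derivation:
Click 1 (5,2) count=0: revealed 31 new [(0,5) (0,6) (1,5) (1,6) (2,1) (2,2) (2,3) (2,5) (2,6) (3,1) (3,2) (3,3) (3,5) (3,6) (4,1) (4,2) (4,3) (4,5) (4,6) (5,1) (5,2) (5,3) (5,4) (5,5) (5,6) (6,1) (6,2) (6,3) (6,4) (6,5) (6,6)] -> total=31
Click 2 (5,1) count=1: revealed 0 new [(none)] -> total=31
Click 3 (4,3) count=1: revealed 0 new [(none)] -> total=31
Click 4 (1,5) count=2: revealed 0 new [(none)] -> total=31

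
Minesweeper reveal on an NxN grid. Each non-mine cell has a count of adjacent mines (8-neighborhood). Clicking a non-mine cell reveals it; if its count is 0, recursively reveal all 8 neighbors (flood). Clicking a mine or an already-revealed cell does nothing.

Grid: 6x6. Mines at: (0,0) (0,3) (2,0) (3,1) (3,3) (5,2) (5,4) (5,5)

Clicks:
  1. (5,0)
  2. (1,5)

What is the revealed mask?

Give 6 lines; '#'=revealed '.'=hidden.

Answer: ....##
....##
....##
....##
##..##
##....

Derivation:
Click 1 (5,0) count=0: revealed 4 new [(4,0) (4,1) (5,0) (5,1)] -> total=4
Click 2 (1,5) count=0: revealed 10 new [(0,4) (0,5) (1,4) (1,5) (2,4) (2,5) (3,4) (3,5) (4,4) (4,5)] -> total=14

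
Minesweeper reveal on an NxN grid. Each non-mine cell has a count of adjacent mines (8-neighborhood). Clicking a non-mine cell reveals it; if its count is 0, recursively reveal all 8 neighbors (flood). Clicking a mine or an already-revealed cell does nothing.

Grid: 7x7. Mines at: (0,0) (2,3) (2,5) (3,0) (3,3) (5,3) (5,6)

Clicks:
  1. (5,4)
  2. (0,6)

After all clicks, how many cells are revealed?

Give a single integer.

Answer: 13

Derivation:
Click 1 (5,4) count=1: revealed 1 new [(5,4)] -> total=1
Click 2 (0,6) count=0: revealed 12 new [(0,1) (0,2) (0,3) (0,4) (0,5) (0,6) (1,1) (1,2) (1,3) (1,4) (1,5) (1,6)] -> total=13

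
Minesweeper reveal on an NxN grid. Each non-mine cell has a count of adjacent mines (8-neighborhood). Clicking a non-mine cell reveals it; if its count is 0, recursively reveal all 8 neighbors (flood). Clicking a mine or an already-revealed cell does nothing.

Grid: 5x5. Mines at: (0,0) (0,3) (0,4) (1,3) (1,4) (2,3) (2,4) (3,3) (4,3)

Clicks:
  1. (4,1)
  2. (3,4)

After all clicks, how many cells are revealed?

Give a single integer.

Click 1 (4,1) count=0: revealed 12 new [(1,0) (1,1) (1,2) (2,0) (2,1) (2,2) (3,0) (3,1) (3,2) (4,0) (4,1) (4,2)] -> total=12
Click 2 (3,4) count=4: revealed 1 new [(3,4)] -> total=13

Answer: 13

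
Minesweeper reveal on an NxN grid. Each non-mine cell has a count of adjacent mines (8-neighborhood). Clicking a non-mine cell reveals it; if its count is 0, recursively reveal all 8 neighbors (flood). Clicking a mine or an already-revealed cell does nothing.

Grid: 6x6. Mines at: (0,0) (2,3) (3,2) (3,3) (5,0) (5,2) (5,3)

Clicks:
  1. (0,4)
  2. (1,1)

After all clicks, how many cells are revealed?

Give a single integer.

Answer: 18

Derivation:
Click 1 (0,4) count=0: revealed 18 new [(0,1) (0,2) (0,3) (0,4) (0,5) (1,1) (1,2) (1,3) (1,4) (1,5) (2,4) (2,5) (3,4) (3,5) (4,4) (4,5) (5,4) (5,5)] -> total=18
Click 2 (1,1) count=1: revealed 0 new [(none)] -> total=18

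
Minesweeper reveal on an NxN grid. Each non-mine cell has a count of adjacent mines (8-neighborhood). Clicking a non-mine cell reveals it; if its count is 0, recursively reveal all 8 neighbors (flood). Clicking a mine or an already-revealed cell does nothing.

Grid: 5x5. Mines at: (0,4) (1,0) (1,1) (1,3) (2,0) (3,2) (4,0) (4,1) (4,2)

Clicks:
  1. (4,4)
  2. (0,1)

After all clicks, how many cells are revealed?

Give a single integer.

Click 1 (4,4) count=0: revealed 6 new [(2,3) (2,4) (3,3) (3,4) (4,3) (4,4)] -> total=6
Click 2 (0,1) count=2: revealed 1 new [(0,1)] -> total=7

Answer: 7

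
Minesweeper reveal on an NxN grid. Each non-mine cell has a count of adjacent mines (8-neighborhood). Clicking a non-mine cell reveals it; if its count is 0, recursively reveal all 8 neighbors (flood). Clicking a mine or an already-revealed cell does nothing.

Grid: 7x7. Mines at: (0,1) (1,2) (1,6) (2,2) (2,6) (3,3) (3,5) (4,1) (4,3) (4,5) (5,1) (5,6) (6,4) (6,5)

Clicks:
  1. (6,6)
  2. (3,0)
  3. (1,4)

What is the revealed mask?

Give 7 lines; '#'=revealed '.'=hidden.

Click 1 (6,6) count=2: revealed 1 new [(6,6)] -> total=1
Click 2 (3,0) count=1: revealed 1 new [(3,0)] -> total=2
Click 3 (1,4) count=0: revealed 9 new [(0,3) (0,4) (0,5) (1,3) (1,4) (1,5) (2,3) (2,4) (2,5)] -> total=11

Answer: ...###.
...###.
...###.
#......
.......
.......
......#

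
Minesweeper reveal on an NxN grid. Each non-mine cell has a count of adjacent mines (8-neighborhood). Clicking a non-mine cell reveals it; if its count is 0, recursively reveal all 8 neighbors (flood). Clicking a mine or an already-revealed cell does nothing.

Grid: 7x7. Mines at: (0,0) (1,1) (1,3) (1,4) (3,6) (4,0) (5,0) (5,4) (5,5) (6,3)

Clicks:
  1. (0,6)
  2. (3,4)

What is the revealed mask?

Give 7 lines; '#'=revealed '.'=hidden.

Click 1 (0,6) count=0: revealed 6 new [(0,5) (0,6) (1,5) (1,6) (2,5) (2,6)] -> total=6
Click 2 (3,4) count=0: revealed 17 new [(2,1) (2,2) (2,3) (2,4) (3,1) (3,2) (3,3) (3,4) (3,5) (4,1) (4,2) (4,3) (4,4) (4,5) (5,1) (5,2) (5,3)] -> total=23

Answer: .....##
.....##
.######
.#####.
.#####.
.###...
.......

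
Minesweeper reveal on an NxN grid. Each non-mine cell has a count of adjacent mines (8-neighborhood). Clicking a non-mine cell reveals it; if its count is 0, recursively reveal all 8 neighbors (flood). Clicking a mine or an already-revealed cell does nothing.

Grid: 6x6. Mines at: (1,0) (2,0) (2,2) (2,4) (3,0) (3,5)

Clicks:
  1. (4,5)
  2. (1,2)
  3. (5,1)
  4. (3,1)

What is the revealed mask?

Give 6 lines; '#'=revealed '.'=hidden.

Answer: ......
..#...
......
.####.
######
######

Derivation:
Click 1 (4,5) count=1: revealed 1 new [(4,5)] -> total=1
Click 2 (1,2) count=1: revealed 1 new [(1,2)] -> total=2
Click 3 (5,1) count=0: revealed 15 new [(3,1) (3,2) (3,3) (3,4) (4,0) (4,1) (4,2) (4,3) (4,4) (5,0) (5,1) (5,2) (5,3) (5,4) (5,5)] -> total=17
Click 4 (3,1) count=3: revealed 0 new [(none)] -> total=17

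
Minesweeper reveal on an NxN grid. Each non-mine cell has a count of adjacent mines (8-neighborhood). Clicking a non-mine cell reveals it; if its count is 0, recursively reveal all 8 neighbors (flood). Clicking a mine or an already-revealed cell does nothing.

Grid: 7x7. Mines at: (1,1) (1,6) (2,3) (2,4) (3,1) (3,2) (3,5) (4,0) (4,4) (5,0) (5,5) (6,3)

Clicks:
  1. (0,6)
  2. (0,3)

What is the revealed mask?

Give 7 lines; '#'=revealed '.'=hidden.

Answer: ..#####
..####.
.......
.......
.......
.......
.......

Derivation:
Click 1 (0,6) count=1: revealed 1 new [(0,6)] -> total=1
Click 2 (0,3) count=0: revealed 8 new [(0,2) (0,3) (0,4) (0,5) (1,2) (1,3) (1,4) (1,5)] -> total=9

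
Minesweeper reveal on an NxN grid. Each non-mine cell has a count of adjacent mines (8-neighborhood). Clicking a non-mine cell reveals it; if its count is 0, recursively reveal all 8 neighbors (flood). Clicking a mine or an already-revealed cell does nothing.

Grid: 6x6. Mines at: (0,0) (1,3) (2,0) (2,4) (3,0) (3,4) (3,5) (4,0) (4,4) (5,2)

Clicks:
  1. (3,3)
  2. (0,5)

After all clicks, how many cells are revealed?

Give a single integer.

Answer: 5

Derivation:
Click 1 (3,3) count=3: revealed 1 new [(3,3)] -> total=1
Click 2 (0,5) count=0: revealed 4 new [(0,4) (0,5) (1,4) (1,5)] -> total=5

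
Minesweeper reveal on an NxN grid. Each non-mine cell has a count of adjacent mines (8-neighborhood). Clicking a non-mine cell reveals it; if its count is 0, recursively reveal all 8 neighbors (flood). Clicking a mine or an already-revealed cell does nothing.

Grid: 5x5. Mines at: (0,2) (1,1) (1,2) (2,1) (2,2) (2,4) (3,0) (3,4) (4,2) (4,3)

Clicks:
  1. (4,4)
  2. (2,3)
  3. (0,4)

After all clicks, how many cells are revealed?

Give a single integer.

Answer: 6

Derivation:
Click 1 (4,4) count=2: revealed 1 new [(4,4)] -> total=1
Click 2 (2,3) count=4: revealed 1 new [(2,3)] -> total=2
Click 3 (0,4) count=0: revealed 4 new [(0,3) (0,4) (1,3) (1,4)] -> total=6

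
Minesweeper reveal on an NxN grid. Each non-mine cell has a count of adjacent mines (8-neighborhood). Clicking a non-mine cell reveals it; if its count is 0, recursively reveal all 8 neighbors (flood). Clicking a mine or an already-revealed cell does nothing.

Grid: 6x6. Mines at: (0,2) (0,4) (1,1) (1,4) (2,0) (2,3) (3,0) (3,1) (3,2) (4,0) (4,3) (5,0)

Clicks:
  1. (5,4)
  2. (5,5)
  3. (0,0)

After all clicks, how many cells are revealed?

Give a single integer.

Click 1 (5,4) count=1: revealed 1 new [(5,4)] -> total=1
Click 2 (5,5) count=0: revealed 7 new [(2,4) (2,5) (3,4) (3,5) (4,4) (4,5) (5,5)] -> total=8
Click 3 (0,0) count=1: revealed 1 new [(0,0)] -> total=9

Answer: 9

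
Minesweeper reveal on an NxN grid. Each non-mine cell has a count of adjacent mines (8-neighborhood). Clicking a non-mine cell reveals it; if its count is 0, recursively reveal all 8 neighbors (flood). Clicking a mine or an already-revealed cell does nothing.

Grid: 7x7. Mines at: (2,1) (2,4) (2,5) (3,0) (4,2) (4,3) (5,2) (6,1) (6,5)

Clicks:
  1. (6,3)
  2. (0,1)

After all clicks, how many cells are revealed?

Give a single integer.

Click 1 (6,3) count=1: revealed 1 new [(6,3)] -> total=1
Click 2 (0,1) count=0: revealed 14 new [(0,0) (0,1) (0,2) (0,3) (0,4) (0,5) (0,6) (1,0) (1,1) (1,2) (1,3) (1,4) (1,5) (1,6)] -> total=15

Answer: 15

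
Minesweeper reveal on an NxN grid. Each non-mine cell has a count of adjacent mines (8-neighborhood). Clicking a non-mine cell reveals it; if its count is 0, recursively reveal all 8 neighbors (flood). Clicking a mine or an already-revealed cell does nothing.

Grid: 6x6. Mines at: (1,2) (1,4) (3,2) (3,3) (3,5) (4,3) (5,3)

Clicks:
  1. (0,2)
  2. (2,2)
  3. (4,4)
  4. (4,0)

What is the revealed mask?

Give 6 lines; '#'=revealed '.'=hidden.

Click 1 (0,2) count=1: revealed 1 new [(0,2)] -> total=1
Click 2 (2,2) count=3: revealed 1 new [(2,2)] -> total=2
Click 3 (4,4) count=4: revealed 1 new [(4,4)] -> total=3
Click 4 (4,0) count=0: revealed 14 new [(0,0) (0,1) (1,0) (1,1) (2,0) (2,1) (3,0) (3,1) (4,0) (4,1) (4,2) (5,0) (5,1) (5,2)] -> total=17

Answer: ###...
##....
###...
##....
###.#.
###...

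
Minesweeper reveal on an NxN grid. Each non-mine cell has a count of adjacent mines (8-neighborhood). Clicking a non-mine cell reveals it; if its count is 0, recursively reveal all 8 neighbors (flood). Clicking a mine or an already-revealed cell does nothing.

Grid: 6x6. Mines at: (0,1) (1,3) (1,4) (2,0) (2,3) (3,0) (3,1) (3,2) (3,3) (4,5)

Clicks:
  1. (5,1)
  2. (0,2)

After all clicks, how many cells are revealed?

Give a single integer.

Click 1 (5,1) count=0: revealed 10 new [(4,0) (4,1) (4,2) (4,3) (4,4) (5,0) (5,1) (5,2) (5,3) (5,4)] -> total=10
Click 2 (0,2) count=2: revealed 1 new [(0,2)] -> total=11

Answer: 11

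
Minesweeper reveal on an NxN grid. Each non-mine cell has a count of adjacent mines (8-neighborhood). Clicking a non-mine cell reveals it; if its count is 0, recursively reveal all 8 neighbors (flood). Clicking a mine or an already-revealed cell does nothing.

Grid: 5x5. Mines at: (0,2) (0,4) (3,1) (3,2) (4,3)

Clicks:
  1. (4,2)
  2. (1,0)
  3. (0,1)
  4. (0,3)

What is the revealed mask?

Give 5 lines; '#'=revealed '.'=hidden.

Answer: ##.#.
##...
##...
.....
..#..

Derivation:
Click 1 (4,2) count=3: revealed 1 new [(4,2)] -> total=1
Click 2 (1,0) count=0: revealed 6 new [(0,0) (0,1) (1,0) (1,1) (2,0) (2,1)] -> total=7
Click 3 (0,1) count=1: revealed 0 new [(none)] -> total=7
Click 4 (0,3) count=2: revealed 1 new [(0,3)] -> total=8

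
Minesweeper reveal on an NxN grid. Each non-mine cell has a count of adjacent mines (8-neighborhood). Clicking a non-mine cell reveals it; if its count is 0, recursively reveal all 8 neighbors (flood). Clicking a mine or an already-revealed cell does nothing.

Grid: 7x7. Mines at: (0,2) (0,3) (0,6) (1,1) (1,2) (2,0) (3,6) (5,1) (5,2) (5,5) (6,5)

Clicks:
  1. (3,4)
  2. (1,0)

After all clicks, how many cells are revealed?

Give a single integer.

Answer: 19

Derivation:
Click 1 (3,4) count=0: revealed 18 new [(1,3) (1,4) (1,5) (2,1) (2,2) (2,3) (2,4) (2,5) (3,1) (3,2) (3,3) (3,4) (3,5) (4,1) (4,2) (4,3) (4,4) (4,5)] -> total=18
Click 2 (1,0) count=2: revealed 1 new [(1,0)] -> total=19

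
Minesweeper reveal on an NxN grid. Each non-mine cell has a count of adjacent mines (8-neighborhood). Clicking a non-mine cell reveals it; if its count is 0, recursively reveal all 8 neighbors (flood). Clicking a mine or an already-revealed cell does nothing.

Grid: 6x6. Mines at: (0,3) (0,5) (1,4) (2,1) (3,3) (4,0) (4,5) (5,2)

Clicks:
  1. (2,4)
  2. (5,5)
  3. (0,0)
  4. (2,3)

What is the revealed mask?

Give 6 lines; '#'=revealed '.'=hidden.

Answer: ###...
###...
...##.
......
......
.....#

Derivation:
Click 1 (2,4) count=2: revealed 1 new [(2,4)] -> total=1
Click 2 (5,5) count=1: revealed 1 new [(5,5)] -> total=2
Click 3 (0,0) count=0: revealed 6 new [(0,0) (0,1) (0,2) (1,0) (1,1) (1,2)] -> total=8
Click 4 (2,3) count=2: revealed 1 new [(2,3)] -> total=9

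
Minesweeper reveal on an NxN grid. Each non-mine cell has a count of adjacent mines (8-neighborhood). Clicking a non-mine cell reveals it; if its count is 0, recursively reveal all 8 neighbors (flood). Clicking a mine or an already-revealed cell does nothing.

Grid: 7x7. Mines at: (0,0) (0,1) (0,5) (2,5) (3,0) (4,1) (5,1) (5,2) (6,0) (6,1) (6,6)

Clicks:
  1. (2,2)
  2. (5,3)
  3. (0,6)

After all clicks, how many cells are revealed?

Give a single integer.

Click 1 (2,2) count=0: revealed 29 new [(0,2) (0,3) (0,4) (1,1) (1,2) (1,3) (1,4) (2,1) (2,2) (2,3) (2,4) (3,1) (3,2) (3,3) (3,4) (3,5) (3,6) (4,2) (4,3) (4,4) (4,5) (4,6) (5,3) (5,4) (5,5) (5,6) (6,3) (6,4) (6,5)] -> total=29
Click 2 (5,3) count=1: revealed 0 new [(none)] -> total=29
Click 3 (0,6) count=1: revealed 1 new [(0,6)] -> total=30

Answer: 30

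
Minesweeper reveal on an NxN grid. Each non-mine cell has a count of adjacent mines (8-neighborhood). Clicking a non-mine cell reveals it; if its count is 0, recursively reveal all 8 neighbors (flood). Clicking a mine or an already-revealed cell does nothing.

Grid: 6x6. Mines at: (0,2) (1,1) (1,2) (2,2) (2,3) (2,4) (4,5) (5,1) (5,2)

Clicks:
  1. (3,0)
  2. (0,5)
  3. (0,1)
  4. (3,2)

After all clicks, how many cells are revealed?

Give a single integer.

Click 1 (3,0) count=0: revealed 6 new [(2,0) (2,1) (3,0) (3,1) (4,0) (4,1)] -> total=6
Click 2 (0,5) count=0: revealed 6 new [(0,3) (0,4) (0,5) (1,3) (1,4) (1,5)] -> total=12
Click 3 (0,1) count=3: revealed 1 new [(0,1)] -> total=13
Click 4 (3,2) count=2: revealed 1 new [(3,2)] -> total=14

Answer: 14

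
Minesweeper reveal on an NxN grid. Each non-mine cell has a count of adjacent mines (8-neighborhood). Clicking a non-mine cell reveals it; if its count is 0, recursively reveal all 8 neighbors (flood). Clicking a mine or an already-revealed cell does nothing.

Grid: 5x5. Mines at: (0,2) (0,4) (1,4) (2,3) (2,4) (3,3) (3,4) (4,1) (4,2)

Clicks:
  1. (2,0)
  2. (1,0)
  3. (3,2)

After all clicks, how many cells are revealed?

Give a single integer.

Answer: 11

Derivation:
Click 1 (2,0) count=0: revealed 11 new [(0,0) (0,1) (1,0) (1,1) (1,2) (2,0) (2,1) (2,2) (3,0) (3,1) (3,2)] -> total=11
Click 2 (1,0) count=0: revealed 0 new [(none)] -> total=11
Click 3 (3,2) count=4: revealed 0 new [(none)] -> total=11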